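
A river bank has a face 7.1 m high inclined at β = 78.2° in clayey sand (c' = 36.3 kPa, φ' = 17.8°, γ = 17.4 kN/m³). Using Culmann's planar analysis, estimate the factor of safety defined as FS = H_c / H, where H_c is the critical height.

FS = 2.16

H_c = (4c'/γ) · sinβ cosφ' / [1 − cos(β − φ')]
    = (4·36.3/17.4) · sin78.2°·cos17.8° / [1 − cos60.4°]
    = 8.345 · 0.9320 / 0.5061 = 15.37 m
FS = H_c / H = 15.37 / 7.1 = 2.165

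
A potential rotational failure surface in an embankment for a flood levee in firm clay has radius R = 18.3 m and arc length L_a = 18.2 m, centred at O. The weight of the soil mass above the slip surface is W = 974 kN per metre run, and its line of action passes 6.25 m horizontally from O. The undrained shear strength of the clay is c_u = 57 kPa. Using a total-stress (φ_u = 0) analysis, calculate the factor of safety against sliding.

FS = 3.12

Taking moments about the centre O, the resisting moment is provided by the undrained shear strength acting along the arc:
M_R = c_u·L_a·R = 57·18.20·18.3 = 18984.4 kN·m/m
M_D = W·d = 974·6.25 = 6087.5 kN·m/m
FS = M_R / M_D = 18984.4 / 6087.5 = 3.119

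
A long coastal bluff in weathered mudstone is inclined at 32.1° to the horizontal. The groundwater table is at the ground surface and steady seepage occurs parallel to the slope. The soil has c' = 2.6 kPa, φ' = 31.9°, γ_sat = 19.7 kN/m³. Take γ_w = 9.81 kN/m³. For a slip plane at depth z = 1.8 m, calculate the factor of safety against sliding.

FS = 0.66

With seepage parallel to the slope and the water table at the surface, the effective normal stress on the slip plane uses the buoyant unit weight γ' = γ_sat − γ_w while the driving shear stress uses γ_sat:
FS = [c' + γ' z cos²β tanφ'] / [γ_sat z sinβ cosβ]
γ' = 19.7 − 9.81 = 9.89 kN/m³
Numerator = 2.6 + 9.89·1.8·cos²32.1°·tan31.9° = 2.6 + 9.89·1.8·0.7176·0.6224 = 10.552 kPa
Denominator = 19.7·1.8·sin32.1°·cos32.1° = 19.7·1.8·0.5314·0.8471 = 15.963 kPa
FS = 10.552 / 15.963 = 0.661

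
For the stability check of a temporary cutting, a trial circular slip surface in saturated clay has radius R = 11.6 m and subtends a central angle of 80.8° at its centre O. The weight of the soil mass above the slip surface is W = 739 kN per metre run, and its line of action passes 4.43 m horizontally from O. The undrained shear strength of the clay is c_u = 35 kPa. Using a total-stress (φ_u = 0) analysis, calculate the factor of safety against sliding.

FS = 2.03

Taking moments about the centre O, the resisting moment is provided by the undrained shear strength acting along the arc:
Arc length L_a = R·θ = 11.6·(80.8°·π/180) = 11.6·1.4102 = 16.36 m
M_R = c_u·L_a·R = 35·16.36·11.6 = 6641.6 kN·m/m
M_D = W·d = 739·4.43 = 3273.8 kN·m/m
FS = M_R / M_D = 6641.6 / 3273.8 = 2.029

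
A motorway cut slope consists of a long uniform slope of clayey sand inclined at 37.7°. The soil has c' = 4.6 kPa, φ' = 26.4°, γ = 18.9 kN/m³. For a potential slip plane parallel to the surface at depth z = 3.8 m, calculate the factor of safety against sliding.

For an infinite slope with a slip plane parallel to the surface (no pore pressure): FS = [c' + γz cos²β tanφ'] / [γz sinβ cosβ].
γz = 18.9·3.8 = 71.82 kN/m²
Numerator = 4.6 + 71.82·cos²37.7°·tan26.4° = 4.6 + 71.82·0.6260·0.4964 = 26.919 kPa
Denominator = 71.82·sin37.7°·cos37.7° = 71.82·0.6115·0.7912 = 34.750 kPa
FS = 26.919 / 34.750 = 0.775

FS = 0.77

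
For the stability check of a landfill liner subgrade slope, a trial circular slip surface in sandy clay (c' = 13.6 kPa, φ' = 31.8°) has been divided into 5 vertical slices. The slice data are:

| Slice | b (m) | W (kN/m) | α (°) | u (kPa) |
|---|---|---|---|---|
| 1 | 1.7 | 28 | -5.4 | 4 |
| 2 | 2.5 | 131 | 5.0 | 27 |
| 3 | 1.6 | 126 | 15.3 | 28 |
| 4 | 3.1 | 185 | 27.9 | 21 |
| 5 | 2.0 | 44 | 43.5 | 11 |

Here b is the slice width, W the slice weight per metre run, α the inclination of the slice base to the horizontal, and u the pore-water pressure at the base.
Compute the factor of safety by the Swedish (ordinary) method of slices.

FS = 2.02

Ordinary method of slices: FS = Σ[c'·Δl_i + (W_i cosα_i − u_i·Δl_i)·tanφ'] / Σ W_i sinα_i, with Δl_i = b_i / cosα_i.
Slice 1: Δl = 1.7/cos(-5.4°) = 1.708 m; N'_1 = 28·cos(-5.4°) − 4·1.708 = 21.0; c'Δl = 23.22; W sinα = -2.6
Slice 2: Δl = 2.5/cos5.0° = 2.510 m; N'_2 = 131·cos5.0° − 27·2.510 = 62.7; c'Δl = 34.13; W sinα = 11.4
Slice 3: Δl = 1.6/cos15.3° = 1.659 m; N'_3 = 126·cos15.3° − 28·1.659 = 75.1; c'Δl = 22.56; W sinα = 33.2
Slice 4: Δl = 3.1/cos27.9° = 3.508 m; N'_4 = 185·cos27.9° − 21·3.508 = 89.8; c'Δl = 47.70; W sinα = 86.6
Slice 5: Δl = 2.0/cos43.5° = 2.757 m; N'_5 = 44·cos43.5° − 11·2.757 = 1.6; c'Δl = 37.50; W sinα = 30.3
Σc'Δl = 165.1 kN/m; ΣN' = 250.3 kN/m; ΣW sinα = 158.9 kN/m
Resisting = 165.1 + 250.3·tan31.8° = 165.1 + 155.2 = 320.3 kN/m
FS = 320.3 / 158.9 = 2.016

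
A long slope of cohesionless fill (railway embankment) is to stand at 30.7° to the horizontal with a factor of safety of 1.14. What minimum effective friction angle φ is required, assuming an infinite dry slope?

FS = tanφ/tanβ ⇒ tanφ = FS · tanβ = 1.14 · tan30.7° = 0.6769
φ = arctan(0.6769) = 34.09°

φ = 34.1°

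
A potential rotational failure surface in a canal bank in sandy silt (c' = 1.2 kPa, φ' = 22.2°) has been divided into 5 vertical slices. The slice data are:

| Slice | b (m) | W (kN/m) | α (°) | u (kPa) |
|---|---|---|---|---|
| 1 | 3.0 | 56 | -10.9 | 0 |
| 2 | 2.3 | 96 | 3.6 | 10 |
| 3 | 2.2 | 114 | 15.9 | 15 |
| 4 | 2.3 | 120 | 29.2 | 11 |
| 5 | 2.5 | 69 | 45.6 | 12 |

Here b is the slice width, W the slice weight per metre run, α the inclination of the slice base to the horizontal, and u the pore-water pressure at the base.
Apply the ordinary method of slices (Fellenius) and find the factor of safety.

Ordinary method of slices: FS = Σ[c'·Δl_i + (W_i cosα_i − u_i·Δl_i)·tanφ'] / Σ W_i sinα_i, with Δl_i = b_i / cosα_i.
Slice 1: Δl = 3.0/cos(-10.9°) = 3.055 m; N'_1 = 56·cos(-10.9°) − 0·3.055 = 55.0; c'Δl = 3.67; W sinα = -10.6
Slice 2: Δl = 2.3/cos3.6° = 2.305 m; N'_2 = 96·cos3.6° − 10·2.305 = 72.8; c'Δl = 2.77; W sinα = 6.0
Slice 3: Δl = 2.2/cos15.9° = 2.288 m; N'_3 = 114·cos15.9° − 15·2.288 = 75.3; c'Δl = 2.75; W sinα = 31.2
Slice 4: Δl = 2.3/cos29.2° = 2.635 m; N'_4 = 120·cos29.2° − 11·2.635 = 75.8; c'Δl = 3.16; W sinα = 58.5
Slice 5: Δl = 2.5/cos45.6° = 3.573 m; N'_5 = 69·cos45.6° − 12·3.573 = 5.4; c'Δl = 4.29; W sinα = 49.3
Σc'Δl = 16.6 kN/m; ΣN' = 284.2 kN/m; ΣW sinα = 134.5 kN/m
Resisting = 16.6 + 284.2·tan22.2° = 16.6 + 116.0 = 132.6 kN/m
FS = 132.6 / 134.5 = 0.986

FS = 0.99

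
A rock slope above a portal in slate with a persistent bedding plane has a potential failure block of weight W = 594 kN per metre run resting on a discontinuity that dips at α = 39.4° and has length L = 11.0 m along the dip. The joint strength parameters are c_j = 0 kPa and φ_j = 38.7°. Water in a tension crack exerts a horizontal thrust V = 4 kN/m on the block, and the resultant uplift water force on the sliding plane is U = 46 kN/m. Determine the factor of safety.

FS = 0.87

Resolving the block weight along and normal to the plane and applying the Mohr–Coulomb strength on the joint:
N' = W cosα − U − V sinα = 594·cos39.4° − 46 − 4·sin39.4° = 410.5 kN/m
Driving force T = W sinα + V cosα = 594·sin39.4° + 4·cos39.4° = 380.1 kN/m
Resisting force R = c_j·L + N'·tanφ_j = 0·11.0 + 410.5·tan38.7° = 0.0 + 328.8 = 328.8 kN/m
FS = R / T = 328.8 / 380.1 = 0.865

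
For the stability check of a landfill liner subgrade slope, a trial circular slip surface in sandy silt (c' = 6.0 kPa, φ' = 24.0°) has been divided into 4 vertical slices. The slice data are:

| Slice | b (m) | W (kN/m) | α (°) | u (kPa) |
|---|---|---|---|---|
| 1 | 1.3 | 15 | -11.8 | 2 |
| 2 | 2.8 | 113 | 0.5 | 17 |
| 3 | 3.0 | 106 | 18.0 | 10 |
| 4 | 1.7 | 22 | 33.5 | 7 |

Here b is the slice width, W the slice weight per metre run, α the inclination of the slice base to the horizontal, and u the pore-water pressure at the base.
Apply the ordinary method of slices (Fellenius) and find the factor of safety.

Ordinary method of slices: FS = Σ[c'·Δl_i + (W_i cosα_i − u_i·Δl_i)·tanφ'] / Σ W_i sinα_i, with Δl_i = b_i / cosα_i.
Slice 1: Δl = 1.3/cos(-11.8°) = 1.328 m; N'_1 = 15·cos(-11.8°) − 2·1.328 = 12.0; c'Δl = 7.97; W sinα = -3.1
Slice 2: Δl = 2.8/cos0.5° = 2.800 m; N'_2 = 113·cos0.5° − 17·2.800 = 65.4; c'Δl = 16.80; W sinα = 1.0
Slice 3: Δl = 3.0/cos18.0° = 3.154 m; N'_3 = 106·cos18.0° − 10·3.154 = 69.3; c'Δl = 18.93; W sinα = 32.8
Slice 4: Δl = 1.7/cos33.5° = 2.039 m; N'_4 = 22·cos33.5° − 7·2.039 = 4.1; c'Δl = 12.23; W sinα = 12.1
Σc'Δl = 55.9 kN/m; ΣN' = 150.8 kN/m; ΣW sinα = 42.8 kN/m
Resisting = 55.9 + 150.8·tan24.0° = 55.9 + 67.1 = 123.1 kN/m
FS = 123.1 / 42.8 = 2.874

FS = 2.87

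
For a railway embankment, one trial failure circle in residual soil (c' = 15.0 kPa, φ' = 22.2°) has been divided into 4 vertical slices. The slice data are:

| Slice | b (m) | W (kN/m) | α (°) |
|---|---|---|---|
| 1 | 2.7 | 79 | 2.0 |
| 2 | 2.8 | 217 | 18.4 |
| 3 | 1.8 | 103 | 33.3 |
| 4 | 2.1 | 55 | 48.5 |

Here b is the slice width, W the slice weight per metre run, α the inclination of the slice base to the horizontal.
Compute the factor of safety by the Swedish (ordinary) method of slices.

FS = 1.96

Ordinary method of slices: FS = Σ[c'·Δl_i + (W_i cosα_i)·tanφ'] / Σ W_i sinα_i, with Δl_i = b_i / cosα_i.
Slice 1: Δl = 2.7/cos2.0° = 2.702 m; N'_1 = 79·cos2.0° = 79.0; c'Δl = 40.52; W sinα = 2.8
Slice 2: Δl = 2.8/cos18.4° = 2.951 m; N'_2 = 217·cos18.4° = 205.9; c'Δl = 44.26; W sinα = 68.5
Slice 3: Δl = 1.8/cos33.3° = 2.154 m; N'_3 = 103·cos33.3° = 86.1; c'Δl = 32.30; W sinα = 56.5
Slice 4: Δl = 2.1/cos48.5° = 3.169 m; N'_4 = 55·cos48.5° = 36.4; c'Δl = 47.54; W sinα = 41.2
Σc'Δl = 164.6 kN/m; ΣN' = 407.4 kN/m; ΣW sinα = 169.0 kN/m
Resisting = 164.6 + 407.4·tan22.2° = 164.6 + 166.3 = 330.9 kN/m
FS = 330.9 / 169.0 = 1.958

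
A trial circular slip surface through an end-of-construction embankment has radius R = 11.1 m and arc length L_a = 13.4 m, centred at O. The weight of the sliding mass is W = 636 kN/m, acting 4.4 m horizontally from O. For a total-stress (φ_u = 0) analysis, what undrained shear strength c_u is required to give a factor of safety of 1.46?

FS = c_u·L_a·R / (W·d), so c_u = FS·W·d / (L_a·R).
c_u = 1.46·636·4.4 / (13.40·11.1) = 4085.7 / 148.74 = 27.47 kPa

c_u = 27.5 kPa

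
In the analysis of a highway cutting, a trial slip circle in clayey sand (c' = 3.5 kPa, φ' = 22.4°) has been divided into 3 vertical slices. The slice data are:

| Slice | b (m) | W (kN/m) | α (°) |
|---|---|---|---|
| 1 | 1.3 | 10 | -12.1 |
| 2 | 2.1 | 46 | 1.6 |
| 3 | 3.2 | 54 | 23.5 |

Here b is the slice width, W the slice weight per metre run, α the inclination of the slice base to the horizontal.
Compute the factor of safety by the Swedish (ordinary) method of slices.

Ordinary method of slices: FS = Σ[c'·Δl_i + (W_i cosα_i)·tanφ'] / Σ W_i sinα_i, with Δl_i = b_i / cosα_i.
Slice 1: Δl = 1.3/cos(-12.1°) = 1.330 m; N'_1 = 10·cos(-12.1°) = 9.8; c'Δl = 4.65; W sinα = -2.1
Slice 2: Δl = 2.1/cos1.6° = 2.101 m; N'_2 = 46·cos1.6° = 46.0; c'Δl = 7.35; W sinα = 1.3
Slice 3: Δl = 3.2/cos23.5° = 3.489 m; N'_3 = 54·cos23.5° = 49.5; c'Δl = 12.21; W sinα = 21.5
Σc'Δl = 24.2 kN/m; ΣN' = 105.3 kN/m; ΣW sinα = 20.7 kN/m
Resisting = 24.2 + 105.3·tan22.4° = 24.2 + 43.4 = 67.6 kN/m
FS = 67.6 / 20.7 = 3.263

FS = 3.26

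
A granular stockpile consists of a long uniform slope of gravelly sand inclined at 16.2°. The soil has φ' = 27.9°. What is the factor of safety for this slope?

FS = 1.82

For a dry cohesionless infinite slope the factor of safety is FS = tanφ' / tanβ.
FS = tan27.9° / tan16.2° = 0.5295 / 0.2905 = 1.822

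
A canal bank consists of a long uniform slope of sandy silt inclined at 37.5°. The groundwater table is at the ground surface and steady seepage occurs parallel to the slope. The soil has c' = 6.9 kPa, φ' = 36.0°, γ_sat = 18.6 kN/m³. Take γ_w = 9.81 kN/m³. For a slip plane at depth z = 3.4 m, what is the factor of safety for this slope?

FS = 0.67

With seepage parallel to the slope and the water table at the surface, the effective normal stress on the slip plane uses the buoyant unit weight γ' = γ_sat − γ_w while the driving shear stress uses γ_sat:
FS = [c' + γ' z cos²β tanφ'] / [γ_sat z sinβ cosβ]
γ' = 18.6 − 9.81 = 8.79 kN/m³
Numerator = 6.9 + 8.79·3.4·cos²37.5°·tan36.0° = 6.9 + 8.79·3.4·0.6294·0.7265 = 20.567 kPa
Denominator = 18.6·3.4·sin37.5°·cos37.5° = 18.6·3.4·0.6088·0.7934 = 30.543 kPa
FS = 20.567 / 30.543 = 0.673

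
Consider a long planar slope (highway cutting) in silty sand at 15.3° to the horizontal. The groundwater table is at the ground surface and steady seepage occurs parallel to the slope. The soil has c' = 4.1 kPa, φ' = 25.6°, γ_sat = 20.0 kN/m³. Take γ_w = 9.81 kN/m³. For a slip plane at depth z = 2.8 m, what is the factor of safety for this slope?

With seepage parallel to the slope and the water table at the surface, the effective normal stress on the slip plane uses the buoyant unit weight γ' = γ_sat − γ_w while the driving shear stress uses γ_sat:
FS = [c' + γ' z cos²β tanφ'] / [γ_sat z sinβ cosβ]
γ' = 20.0 − 9.81 = 10.19 kN/m³
Numerator = 4.1 + 10.19·2.8·cos²15.3°·tan25.6° = 4.1 + 10.19·2.8·0.9304·0.4791 = 16.818 kPa
Denominator = 20.0·2.8·sin15.3°·cos15.3° = 20.0·2.8·0.2639·0.9646 = 14.253 kPa
FS = 16.818 / 14.253 = 1.180

FS = 1.18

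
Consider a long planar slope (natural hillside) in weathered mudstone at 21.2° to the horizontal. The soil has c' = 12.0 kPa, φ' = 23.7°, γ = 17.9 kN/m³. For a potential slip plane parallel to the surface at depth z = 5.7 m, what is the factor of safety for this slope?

FS = 1.48

For an infinite slope with a slip plane parallel to the surface (no pore pressure): FS = [c' + γz cos²β tanφ'] / [γz sinβ cosβ].
γz = 17.9·5.7 = 102.03 kN/m²
Numerator = 12.0 + 102.03·cos²21.2°·tan23.7° = 12.0 + 102.03·0.8692·0.4390 = 50.931 kPa
Denominator = 102.03·sin21.2°·cos21.2° = 102.03·0.3616·0.9323 = 34.400 kPa
FS = 50.931 / 34.400 = 1.481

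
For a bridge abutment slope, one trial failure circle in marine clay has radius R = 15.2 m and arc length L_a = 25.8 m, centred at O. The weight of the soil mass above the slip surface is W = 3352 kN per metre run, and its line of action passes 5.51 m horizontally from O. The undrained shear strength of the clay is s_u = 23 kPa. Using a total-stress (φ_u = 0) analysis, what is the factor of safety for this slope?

FS = 0.49

Taking moments about the centre O, the resisting moment is provided by the undrained shear strength acting along the arc:
M_R = s_u·L_a·R = 23·25.80·15.2 = 9019.7 kN·m/m
M_D = W·d = 3352·5.51 = 18469.5 kN·m/m
FS = M_R / M_D = 9019.7 / 18469.5 = 0.488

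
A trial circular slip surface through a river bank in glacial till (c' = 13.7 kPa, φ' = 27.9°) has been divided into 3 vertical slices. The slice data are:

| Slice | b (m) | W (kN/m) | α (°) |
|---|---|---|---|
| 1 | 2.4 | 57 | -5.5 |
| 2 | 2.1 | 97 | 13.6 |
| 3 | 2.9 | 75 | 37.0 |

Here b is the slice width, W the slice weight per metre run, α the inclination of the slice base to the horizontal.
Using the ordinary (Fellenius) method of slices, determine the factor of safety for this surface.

FS = 3.59

Ordinary method of slices: FS = Σ[c'·Δl_i + (W_i cosα_i)·tanφ'] / Σ W_i sinα_i, with Δl_i = b_i / cosα_i.
Slice 1: Δl = 2.4/cos(-5.5°) = 2.411 m; N'_1 = 57·cos(-5.5°) = 56.7; c'Δl = 33.03; W sinα = -5.5
Slice 2: Δl = 2.1/cos13.6° = 2.161 m; N'_2 = 97·cos13.6° = 94.3; c'Δl = 29.60; W sinα = 22.8
Slice 3: Δl = 2.9/cos37.0° = 3.631 m; N'_3 = 75·cos37.0° = 59.9; c'Δl = 49.75; W sinα = 45.1
Σc'Δl = 112.4 kN/m; ΣN' = 210.9 kN/m; ΣW sinα = 62.5 kN/m
Resisting = 112.4 + 210.9·tan27.9° = 112.4 + 111.7 = 224.1 kN/m
FS = 224.1 / 62.5 = 3.586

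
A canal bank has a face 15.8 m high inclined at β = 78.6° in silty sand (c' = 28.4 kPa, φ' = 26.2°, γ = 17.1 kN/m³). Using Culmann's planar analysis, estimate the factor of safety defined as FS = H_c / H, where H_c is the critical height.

FS = 0.95

H_c = (4c'/γ) · sinβ cosφ' / [1 − cos(β − φ')]
    = (4·28.4/17.1) · sin78.6°·cos26.2° / [1 − cos52.4°]
    = 6.643 · 0.8796 / 0.3899 = 14.99 m
FS = H_c / H = 14.99 / 15.8 = 0.949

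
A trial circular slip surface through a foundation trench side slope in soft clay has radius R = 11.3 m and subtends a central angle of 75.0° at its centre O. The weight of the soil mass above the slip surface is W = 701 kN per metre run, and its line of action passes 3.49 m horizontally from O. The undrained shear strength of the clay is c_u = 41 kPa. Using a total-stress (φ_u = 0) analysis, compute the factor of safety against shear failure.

FS = 2.80

Taking moments about the centre O, the resisting moment is provided by the undrained shear strength acting along the arc:
Arc length L_a = R·θ = 11.3·(75.0°·π/180) = 11.3·1.3090 = 14.79 m
M_R = c_u·L_a·R = 41·14.79·11.3 = 6853.0 kN·m/m
M_D = W·d = 701·3.49 = 2446.5 kN·m/m
FS = M_R / M_D = 6853.0 / 2446.5 = 2.801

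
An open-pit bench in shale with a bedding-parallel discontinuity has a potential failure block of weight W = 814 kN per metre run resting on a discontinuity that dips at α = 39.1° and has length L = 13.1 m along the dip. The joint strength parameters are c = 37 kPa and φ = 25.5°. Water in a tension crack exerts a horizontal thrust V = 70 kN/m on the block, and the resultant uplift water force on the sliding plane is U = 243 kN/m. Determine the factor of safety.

FS = 1.14

Resolving the block weight along and normal to the plane and applying the Mohr–Coulomb strength on the joint:
N' = W cosα − U − V sinα = 814·cos39.1° − 243 − 70·sin39.1° = 344.6 kN/m
Driving force T = W sinα + V cosα = 814·sin39.1° + 70·cos39.1° = 567.7 kN/m
Resisting force R = c·L + N'·tanφ = 37·13.1 + 344.6·tan25.5° = 484.7 + 164.3 = 649.0 kN/m
FS = R / T = 649.0 / 567.7 = 1.143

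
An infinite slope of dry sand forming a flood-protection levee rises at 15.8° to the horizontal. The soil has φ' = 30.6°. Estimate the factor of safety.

For a dry cohesionless infinite slope the factor of safety is FS = tanφ' / tanβ.
FS = tan30.6° / tan15.8° = 0.5914 / 0.2830 = 2.090

FS = 2.09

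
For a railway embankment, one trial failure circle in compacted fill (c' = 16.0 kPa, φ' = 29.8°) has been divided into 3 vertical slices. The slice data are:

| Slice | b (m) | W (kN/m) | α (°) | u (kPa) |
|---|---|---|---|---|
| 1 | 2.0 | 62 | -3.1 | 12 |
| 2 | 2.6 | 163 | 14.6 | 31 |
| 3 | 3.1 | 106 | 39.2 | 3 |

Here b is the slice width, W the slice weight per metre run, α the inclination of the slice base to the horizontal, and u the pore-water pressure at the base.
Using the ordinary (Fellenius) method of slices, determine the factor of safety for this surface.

FS = 2.33

Ordinary method of slices: FS = Σ[c'·Δl_i + (W_i cosα_i − u_i·Δl_i)·tanφ'] / Σ W_i sinα_i, with Δl_i = b_i / cosα_i.
Slice 1: Δl = 2.0/cos(-3.1°) = 2.003 m; N'_1 = 62·cos(-3.1°) − 12·2.003 = 37.9; c'Δl = 32.05; W sinα = -3.4
Slice 2: Δl = 2.6/cos14.6° = 2.687 m; N'_2 = 163·cos14.6° − 31·2.687 = 74.4; c'Δl = 42.99; W sinα = 41.1
Slice 3: Δl = 3.1/cos39.2° = 4.000 m; N'_3 = 106·cos39.2° − 3·4.000 = 70.1; c'Δl = 64.00; W sinα = 67.0
Σc'Δl = 139.0 kN/m; ΣN' = 182.5 kN/m; ΣW sinα = 104.7 kN/m
Resisting = 139.0 + 182.5·tan29.8° = 139.0 + 104.5 = 243.5 kN/m
FS = 243.5 / 104.7 = 2.325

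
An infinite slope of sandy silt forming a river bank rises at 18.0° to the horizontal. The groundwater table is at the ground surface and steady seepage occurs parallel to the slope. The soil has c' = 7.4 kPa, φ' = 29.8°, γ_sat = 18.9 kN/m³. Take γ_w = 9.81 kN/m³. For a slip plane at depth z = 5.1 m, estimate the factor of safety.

With seepage parallel to the slope and the water table at the surface, the effective normal stress on the slip plane uses the buoyant unit weight γ' = γ_sat − γ_w while the driving shear stress uses γ_sat:
FS = [c' + γ' z cos²β tanφ'] / [γ_sat z sinβ cosβ]
γ' = 18.9 − 9.81 = 9.09 kN/m³
Numerator = 7.4 + 9.09·5.1·cos²18.0°·tan29.8° = 7.4 + 9.09·5.1·0.9045·0.5727 = 31.415 kPa
Denominator = 18.9·5.1·sin18.0°·cos18.0° = 18.9·5.1·0.3090·0.9511 = 28.328 kPa
FS = 31.415 / 28.328 = 1.109

FS = 1.11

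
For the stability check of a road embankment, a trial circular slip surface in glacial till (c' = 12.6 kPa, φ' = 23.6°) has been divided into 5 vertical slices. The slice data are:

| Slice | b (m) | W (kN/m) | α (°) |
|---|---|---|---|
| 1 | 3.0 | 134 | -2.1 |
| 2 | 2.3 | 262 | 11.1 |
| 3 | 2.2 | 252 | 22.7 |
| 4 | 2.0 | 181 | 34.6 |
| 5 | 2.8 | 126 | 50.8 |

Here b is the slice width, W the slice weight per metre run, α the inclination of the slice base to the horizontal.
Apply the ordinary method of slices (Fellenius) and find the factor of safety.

FS = 1.62

Ordinary method of slices: FS = Σ[c'·Δl_i + (W_i cosα_i)·tanφ'] / Σ W_i sinα_i, with Δl_i = b_i / cosα_i.
Slice 1: Δl = 3.0/cos(-2.1°) = 3.002 m; N'_1 = 134·cos(-2.1°) = 133.9; c'Δl = 37.83; W sinα = -4.9
Slice 2: Δl = 2.3/cos11.1° = 2.344 m; N'_2 = 262·cos11.1° = 257.1; c'Δl = 29.53; W sinα = 50.4
Slice 3: Δl = 2.2/cos22.7° = 2.385 m; N'_3 = 252·cos22.7° = 232.5; c'Δl = 30.05; W sinα = 97.2
Slice 4: Δl = 2.0/cos34.6° = 2.430 m; N'_4 = 181·cos34.6° = 149.0; c'Δl = 30.61; W sinα = 102.8
Slice 5: Δl = 2.8/cos50.8° = 4.430 m; N'_5 = 126·cos50.8° = 79.6; c'Δl = 55.82; W sinα = 97.6
Σc'Δl = 183.8 kN/m; ΣN' = 852.1 kN/m; ΣW sinα = 343.2 kN/m
Resisting = 183.8 + 852.1·tan23.6° = 183.8 + 372.3 = 556.1 kN/m
FS = 556.1 / 343.2 = 1.620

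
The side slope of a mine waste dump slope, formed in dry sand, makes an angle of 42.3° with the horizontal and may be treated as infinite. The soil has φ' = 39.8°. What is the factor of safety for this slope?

FS = 0.92

For a dry cohesionless infinite slope the factor of safety is FS = tanφ' / tanβ.
FS = tan39.8° / tan42.3° = 0.8332 / 0.9099 = 0.916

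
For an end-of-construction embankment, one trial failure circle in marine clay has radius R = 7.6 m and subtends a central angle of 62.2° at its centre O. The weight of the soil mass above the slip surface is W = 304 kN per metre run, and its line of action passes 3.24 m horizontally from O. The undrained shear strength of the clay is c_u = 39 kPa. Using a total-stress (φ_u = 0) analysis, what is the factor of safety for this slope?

FS = 2.48

Taking moments about the centre O, the resisting moment is provided by the undrained shear strength acting along the arc:
Arc length L_a = R·θ = 7.6·(62.2°·π/180) = 7.6·1.0856 = 8.25 m
M_R = c_u·L_a·R = 39·8.25·7.6 = 2445.5 kN·m/m
M_D = W·d = 304·3.24 = 985.0 kN·m/m
FS = M_R / M_D = 2445.5 / 985.0 = 2.483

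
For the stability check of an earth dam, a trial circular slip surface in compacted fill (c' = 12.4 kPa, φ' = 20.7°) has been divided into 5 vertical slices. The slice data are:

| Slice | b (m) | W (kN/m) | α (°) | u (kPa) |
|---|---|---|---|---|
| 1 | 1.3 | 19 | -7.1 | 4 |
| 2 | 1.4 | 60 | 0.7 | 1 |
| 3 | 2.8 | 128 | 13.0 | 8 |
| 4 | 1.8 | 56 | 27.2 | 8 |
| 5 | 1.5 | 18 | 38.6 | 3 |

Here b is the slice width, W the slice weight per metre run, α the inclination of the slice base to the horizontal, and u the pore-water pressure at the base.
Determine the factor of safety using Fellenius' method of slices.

FS = 3.12

Ordinary method of slices: FS = Σ[c'·Δl_i + (W_i cosα_i − u_i·Δl_i)·tanφ'] / Σ W_i sinα_i, with Δl_i = b_i / cosα_i.
Slice 1: Δl = 1.3/cos(-7.1°) = 1.310 m; N'_1 = 19·cos(-7.1°) − 4·1.310 = 13.6; c'Δl = 16.24; W sinα = -2.3
Slice 2: Δl = 1.4/cos0.7° = 1.400 m; N'_2 = 60·cos0.7° − 1·1.400 = 58.6; c'Δl = 17.36; W sinα = 0.7
Slice 3: Δl = 2.8/cos13.0° = 2.874 m; N'_3 = 128·cos13.0° − 8·2.874 = 101.7; c'Δl = 35.63; W sinα = 28.8
Slice 4: Δl = 1.8/cos27.2° = 2.024 m; N'_4 = 56·cos27.2° − 8·2.024 = 33.6; c'Δl = 25.10; W sinα = 25.6
Slice 5: Δl = 1.5/cos38.6° = 1.919 m; N'_5 = 18·cos38.6° − 3·1.919 = 8.3; c'Δl = 23.80; W sinα = 11.2
Σc'Δl = 118.1 kN/m; ΣN' = 215.9 kN/m; ΣW sinα = 64.0 kN/m
Resisting = 118.1 + 215.9·tan20.7° = 118.1 + 81.6 = 199.7 kN/m
FS = 199.7 / 64.0 = 3.120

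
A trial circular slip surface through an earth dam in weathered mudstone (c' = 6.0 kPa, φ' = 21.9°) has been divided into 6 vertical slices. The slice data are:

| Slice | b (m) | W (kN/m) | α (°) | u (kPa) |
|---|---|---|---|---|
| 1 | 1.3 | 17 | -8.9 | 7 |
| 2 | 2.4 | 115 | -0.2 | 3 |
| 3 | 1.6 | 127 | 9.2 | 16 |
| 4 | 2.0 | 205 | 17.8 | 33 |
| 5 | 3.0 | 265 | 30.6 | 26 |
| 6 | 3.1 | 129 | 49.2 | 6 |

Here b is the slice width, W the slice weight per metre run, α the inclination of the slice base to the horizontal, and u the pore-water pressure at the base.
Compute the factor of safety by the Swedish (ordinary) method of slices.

FS = 0.99

Ordinary method of slices: FS = Σ[c'·Δl_i + (W_i cosα_i − u_i·Δl_i)·tanφ'] / Σ W_i sinα_i, with Δl_i = b_i / cosα_i.
Slice 1: Δl = 1.3/cos(-8.9°) = 1.316 m; N'_1 = 17·cos(-8.9°) − 7·1.316 = 7.6; c'Δl = 7.90; W sinα = -2.6
Slice 2: Δl = 2.4/cos(-0.2°) = 2.400 m; N'_2 = 115·cos(-0.2°) − 3·2.400 = 107.8; c'Δl = 14.40; W sinα = -0.4
Slice 3: Δl = 1.6/cos9.2° = 1.621 m; N'_3 = 127·cos9.2° − 16·1.621 = 99.4; c'Δl = 9.73; W sinα = 20.3
Slice 4: Δl = 2.0/cos17.8° = 2.101 m; N'_4 = 205·cos17.8° − 33·2.101 = 125.9; c'Δl = 12.60; W sinα = 62.7
Slice 5: Δl = 3.0/cos30.6° = 3.485 m; N'_5 = 265·cos30.6° − 26·3.485 = 137.5; c'Δl = 20.91; W sinα = 134.9
Slice 6: Δl = 3.1/cos49.2° = 4.744 m; N'_6 = 129·cos49.2° − 6·4.744 = 55.8; c'Δl = 28.47; W sinα = 97.7
Σc'Δl = 94.0 kN/m; ΣN' = 534.0 kN/m; ΣW sinα = 312.5 kN/m
Resisting = 94.0 + 534.0·tan21.9° = 94.0 + 214.7 = 308.7 kN/m
FS = 308.7 / 312.5 = 0.988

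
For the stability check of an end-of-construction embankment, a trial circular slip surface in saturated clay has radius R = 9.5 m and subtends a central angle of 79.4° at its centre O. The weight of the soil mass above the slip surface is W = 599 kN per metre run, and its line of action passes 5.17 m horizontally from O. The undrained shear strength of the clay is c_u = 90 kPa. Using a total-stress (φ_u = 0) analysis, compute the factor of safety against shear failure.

FS = 3.63

Taking moments about the centre O, the resisting moment is provided by the undrained shear strength acting along the arc:
Arc length L_a = R·θ = 9.5·(79.4°·π/180) = 9.5·1.3858 = 13.17 m
M_R = c_u·L_a·R = 90·13.17·9.5 = 11256.1 kN·m/m
M_D = W·d = 599·5.17 = 3096.8 kN·m/m
FS = M_R / M_D = 11256.1 / 3096.8 = 3.635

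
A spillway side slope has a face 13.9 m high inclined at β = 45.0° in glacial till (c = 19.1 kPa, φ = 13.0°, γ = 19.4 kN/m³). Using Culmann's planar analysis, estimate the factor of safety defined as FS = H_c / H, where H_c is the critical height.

FS = 1.28

H_c = (4c/γ) · sinβ cosφ / [1 − cos(β − φ)]
    = (4·19.1/19.4) · sin45.0°·cos13.0° / [1 − cos32.0°]
    = 3.938 · 0.6890 / 0.1520 = 17.86 m
FS = H_c / H = 17.86 / 13.9 = 1.285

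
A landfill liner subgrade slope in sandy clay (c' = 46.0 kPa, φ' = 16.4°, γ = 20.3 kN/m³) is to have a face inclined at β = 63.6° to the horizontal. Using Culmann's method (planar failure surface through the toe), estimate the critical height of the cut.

H_c = 24.30 m

Culmann's analysis gives the critical failure plane at α_cr = (β + φ')/2 = (63.6 + 16.4)/2 = 40.0°, and the critical height
H_c = (4c'/γ) · sinβ cosφ' / [1 − cos(β − φ')]
    = (4·46.0/20.3) · sin63.6°·cos16.4° / [1 − cos(47.2°)]
    = 9.064 · 0.8957·0.9593 / [1 − 0.6794]
    = 9.064 · 0.8593 / 0.3206
    = 24.30 m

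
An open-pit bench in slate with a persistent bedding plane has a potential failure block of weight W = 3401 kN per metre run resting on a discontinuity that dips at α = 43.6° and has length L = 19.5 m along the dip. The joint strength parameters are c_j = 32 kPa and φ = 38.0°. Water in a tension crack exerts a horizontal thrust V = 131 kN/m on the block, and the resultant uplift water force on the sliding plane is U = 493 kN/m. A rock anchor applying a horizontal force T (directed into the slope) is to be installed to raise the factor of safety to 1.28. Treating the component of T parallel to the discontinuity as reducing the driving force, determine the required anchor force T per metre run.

T = 703 kN/m

Resolving forces along and normal to the sliding plane, with the horizontal anchor force T adding T·sinα to the effective normal force and T·cosα acting up the plane against the driving force:
FS = [c_jL + (W cosα − U − V sinα + T sinα) tanφ] / [W sinα + V cosα − T cosα]
Without the anchor: N' = 1879.6 kN/m, driving T_d = 2440.3 kN/m, resisting R = 32·19.5 + 1879.6·tan38.0° = 2092.5 kN/m, FS = 0.86.
Setting FS = 1.28 and solving for T:
1.28·(2440.3 − T cos43.6°) = 2092.5 + T sin43.6°·tan38.0°
T·(sin43.6°·tan38.0° + 1.28·cos43.6°) = 1.28·2440.3 − 2092.5
T·(0.6896·0.7813 + 1.28·0.7242) = 3123.5 − 2092.5 = 1031.1
T·1.4657 = 1031.1
T = 703.4 kN/m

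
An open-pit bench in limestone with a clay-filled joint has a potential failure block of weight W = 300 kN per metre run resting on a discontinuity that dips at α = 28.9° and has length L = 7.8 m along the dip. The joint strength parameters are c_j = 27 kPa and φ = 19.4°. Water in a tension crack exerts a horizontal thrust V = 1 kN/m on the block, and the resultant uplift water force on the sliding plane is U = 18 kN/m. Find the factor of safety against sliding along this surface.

Resolving the block weight along and normal to the plane and applying the Mohr–Coulomb strength on the joint:
N' = W cosα − U − V sinα = 300·cos28.9° − 18 − 1·sin28.9° = 244.2 kN/m
Driving force T = W sinα + V cosα = 300·sin28.9° + 1·cos28.9° = 145.9 kN/m
Resisting force R = c_j·L + N'·tanφ = 27·7.8 + 244.2·tan19.4° = 210.6 + 86.0 = 296.6 kN/m
FS = R / T = 296.6 / 145.9 = 2.033

FS = 2.03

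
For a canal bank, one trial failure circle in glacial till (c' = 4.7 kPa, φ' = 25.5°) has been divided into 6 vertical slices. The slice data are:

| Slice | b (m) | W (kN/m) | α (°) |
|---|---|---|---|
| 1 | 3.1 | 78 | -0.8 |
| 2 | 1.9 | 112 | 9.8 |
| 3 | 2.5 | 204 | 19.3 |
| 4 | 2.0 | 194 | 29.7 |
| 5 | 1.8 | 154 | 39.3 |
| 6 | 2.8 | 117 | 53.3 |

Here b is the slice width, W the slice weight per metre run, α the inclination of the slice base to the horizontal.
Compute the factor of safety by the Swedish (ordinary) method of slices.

Ordinary method of slices: FS = Σ[c'·Δl_i + (W_i cosα_i)·tanφ'] / Σ W_i sinα_i, with Δl_i = b_i / cosα_i.
Slice 1: Δl = 3.1/cos(-0.8°) = 3.100 m; N'_1 = 78·cos(-0.8°) = 78.0; c'Δl = 14.57; W sinα = -1.1
Slice 2: Δl = 1.9/cos9.8° = 1.928 m; N'_2 = 112·cos9.8° = 110.4; c'Δl = 9.06; W sinα = 19.1
Slice 3: Δl = 2.5/cos19.3° = 2.649 m; N'_3 = 204·cos19.3° = 192.5; c'Δl = 12.45; W sinα = 67.4
Slice 4: Δl = 2.0/cos29.7° = 2.302 m; N'_4 = 194·cos29.7° = 168.5; c'Δl = 10.82; W sinα = 96.1
Slice 5: Δl = 1.8/cos39.3° = 2.326 m; N'_5 = 154·cos39.3° = 119.2; c'Δl = 10.93; W sinα = 97.5
Slice 6: Δl = 2.8/cos53.3° = 4.685 m; N'_6 = 117·cos53.3° = 69.9; c'Δl = 22.02; W sinα = 93.8
Σc'Δl = 79.9 kN/m; ΣN' = 738.5 kN/m; ΣW sinα = 372.9 kN/m
Resisting = 79.9 + 738.5·tan25.5° = 79.9 + 352.2 = 432.1 kN/m
FS = 432.1 / 372.9 = 1.159

FS = 1.16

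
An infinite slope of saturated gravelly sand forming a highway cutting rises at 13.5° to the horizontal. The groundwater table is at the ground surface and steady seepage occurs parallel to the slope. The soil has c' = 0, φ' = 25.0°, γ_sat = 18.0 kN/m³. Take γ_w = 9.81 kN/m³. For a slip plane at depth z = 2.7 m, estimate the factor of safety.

With seepage parallel to the slope and the water table at the surface, the effective normal stress on the slip plane uses the buoyant unit weight γ' = γ_sat − γ_w while the driving shear stress uses γ_sat:
FS = [c' + γ' z cos²β tanφ'] / [γ_sat z sinβ cosβ]
(For c' = 0 this reduces to FS = (γ'/γ_sat)·tanφ'/tanβ.)
γ' = 18.0 − 9.81 = 8.19 kN/m³
Numerator = 0.0 + 8.19·2.7·cos²13.5°·tan25.0° = 0.0 + 8.19·2.7·0.9455·0.4663 = 9.750 kPa
Denominator = 18.0·2.7·sin13.5°·cos13.5° = 18.0·2.7·0.2334·0.9724 = 11.032 kPa
FS = 9.750 / 11.032 = 0.884

FS = 0.88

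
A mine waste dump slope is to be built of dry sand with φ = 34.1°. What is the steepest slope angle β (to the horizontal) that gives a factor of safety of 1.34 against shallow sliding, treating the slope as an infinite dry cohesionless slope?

β = 26.8°

For an infinite dry cohesionless slope FS = tanφ/tanβ, so tanβ = tanφ / FS.
tanβ = tan34.1° / 1.34 = 0.6771 / 1.34 = 0.5053
β = arctan(0.5053) = 26.81°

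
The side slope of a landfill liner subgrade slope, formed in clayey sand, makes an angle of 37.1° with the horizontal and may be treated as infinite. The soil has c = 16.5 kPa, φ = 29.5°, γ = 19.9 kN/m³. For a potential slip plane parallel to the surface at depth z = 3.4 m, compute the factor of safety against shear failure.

FS = 1.25

For an infinite slope with a slip plane parallel to the surface (no pore pressure): FS = [c + γz cos²β tanφ] / [γz sinβ cosβ].
γz = 19.9·3.4 = 67.66 kN/m²
Numerator = 16.5 + 67.66·cos²37.1°·tan29.5° = 16.5 + 67.66·0.6361·0.5658 = 40.852 kPa
Denominator = 67.66·sin37.1°·cos37.1° = 67.66·0.6032·0.7976 = 32.552 kPa
FS = 40.852 / 32.552 = 1.255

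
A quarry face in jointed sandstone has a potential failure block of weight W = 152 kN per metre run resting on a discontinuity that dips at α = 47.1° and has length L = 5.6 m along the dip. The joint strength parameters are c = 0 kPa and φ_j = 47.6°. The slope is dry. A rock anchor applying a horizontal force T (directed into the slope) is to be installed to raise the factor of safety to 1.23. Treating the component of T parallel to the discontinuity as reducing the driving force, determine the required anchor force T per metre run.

T = 14 kN/m

Resolving forces along and normal to the sliding plane, with the horizontal anchor force T adding T·sinα to the effective normal force and T·cosα acting up the plane against the driving force:
FS = [cL + (W cosα + T sinα) tanφ_j] / [W sinα − T cosα]
Without the anchor: N' = 103.5 kN/m, driving T_d = 111.3 kN/m, resisting R = 0·5.6 + 103.5·tan47.6° = 113.3 kN/m, FS = 1.02.
Setting FS = 1.23 and solving for T:
1.23·(111.3 − T cos47.1°) = 113.3 + T sin47.1°·tan47.6°
T·(sin47.1°·tan47.6° + 1.23·cos47.1°) = 1.23·111.3 − 113.3
T·(0.7325·1.0951 + 1.23·0.6807) = 137.0 − 113.3 = 23.6
T·1.6395 = 23.6
T = 14.4 kN/m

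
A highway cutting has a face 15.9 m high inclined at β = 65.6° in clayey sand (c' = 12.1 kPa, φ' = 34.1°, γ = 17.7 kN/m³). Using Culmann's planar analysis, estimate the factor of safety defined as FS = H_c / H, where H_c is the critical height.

FS = 0.88

H_c = (4c'/γ) · sinβ cosφ' / [1 − cos(β − φ')]
    = (4·12.1/17.7) · sin65.6°·cos34.1° / [1 − cos31.5°]
    = 2.734 · 0.7541 / 0.1474 = 13.99 m
FS = H_c / H = 13.99 / 15.9 = 0.880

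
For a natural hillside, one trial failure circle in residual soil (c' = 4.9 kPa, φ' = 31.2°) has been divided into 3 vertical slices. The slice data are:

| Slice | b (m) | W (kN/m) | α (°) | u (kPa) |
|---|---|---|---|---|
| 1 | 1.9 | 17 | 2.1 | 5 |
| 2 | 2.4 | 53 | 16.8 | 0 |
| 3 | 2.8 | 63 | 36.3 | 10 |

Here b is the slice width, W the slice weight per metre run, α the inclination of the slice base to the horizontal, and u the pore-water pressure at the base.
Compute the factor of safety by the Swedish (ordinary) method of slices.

Ordinary method of slices: FS = Σ[c'·Δl_i + (W_i cosα_i − u_i·Δl_i)·tanφ'] / Σ W_i sinα_i, with Δl_i = b_i / cosα_i.
Slice 1: Δl = 1.9/cos2.1° = 1.901 m; N'_1 = 17·cos2.1° − 5·1.901 = 7.5; c'Δl = 9.32; W sinα = 0.6
Slice 2: Δl = 2.4/cos16.8° = 2.507 m; N'_2 = 53·cos16.8° − 0·2.507 = 50.7; c'Δl = 12.28; W sinα = 15.3
Slice 3: Δl = 2.8/cos36.3° = 3.474 m; N'_3 = 63·cos36.3° − 10·3.474 = 16.0; c'Δl = 17.02; W sinα = 37.3
Σc'Δl = 38.6 kN/m; ΣN' = 74.3 kN/m; ΣW sinα = 53.2 kN/m
Resisting = 38.6 + 74.3·tan31.2° = 38.6 + 45.0 = 83.6 kN/m
FS = 83.6 / 53.2 = 1.570

FS = 1.57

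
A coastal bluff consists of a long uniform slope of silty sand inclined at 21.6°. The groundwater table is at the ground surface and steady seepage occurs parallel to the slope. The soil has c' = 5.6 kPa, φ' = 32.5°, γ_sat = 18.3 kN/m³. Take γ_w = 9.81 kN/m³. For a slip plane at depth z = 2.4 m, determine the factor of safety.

With seepage parallel to the slope and the water table at the surface, the effective normal stress on the slip plane uses the buoyant unit weight γ' = γ_sat − γ_w while the driving shear stress uses γ_sat:
FS = [c' + γ' z cos²β tanφ'] / [γ_sat z sinβ cosβ]
γ' = 18.3 − 9.81 = 8.49 kN/m³
Numerator = 5.6 + 8.49·2.4·cos²21.6°·tan32.5° = 5.6 + 8.49·2.4·0.8645·0.6371 = 16.822 kPa
Denominator = 18.3·2.4·sin21.6°·cos21.6° = 18.3·2.4·0.3681·0.9298 = 15.033 kPa
FS = 16.822 / 15.033 = 1.119

FS = 1.12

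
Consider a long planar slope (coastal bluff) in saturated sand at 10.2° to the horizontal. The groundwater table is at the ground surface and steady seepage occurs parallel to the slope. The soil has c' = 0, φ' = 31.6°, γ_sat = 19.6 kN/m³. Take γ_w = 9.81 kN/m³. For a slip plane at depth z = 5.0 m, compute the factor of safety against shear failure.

FS = 1.71

With seepage parallel to the slope and the water table at the surface, the effective normal stress on the slip plane uses the buoyant unit weight γ' = γ_sat − γ_w while the driving shear stress uses γ_sat:
FS = [c' + γ' z cos²β tanφ'] / [γ_sat z sinβ cosβ]
(For c' = 0 this reduces to FS = (γ'/γ_sat)·tanφ'/tanβ.)
γ' = 19.6 − 9.81 = 9.79 kN/m³
Numerator = 0.0 + 9.79·5.0·cos²10.2°·tan31.6° = 0.0 + 9.79·5.0·0.9686·0.6152 = 29.170 kPa
Denominator = 19.6·5.0·sin10.2°·cos10.2° = 19.6·5.0·0.1771·0.9842 = 17.080 kPa
FS = 29.170 / 17.080 = 1.708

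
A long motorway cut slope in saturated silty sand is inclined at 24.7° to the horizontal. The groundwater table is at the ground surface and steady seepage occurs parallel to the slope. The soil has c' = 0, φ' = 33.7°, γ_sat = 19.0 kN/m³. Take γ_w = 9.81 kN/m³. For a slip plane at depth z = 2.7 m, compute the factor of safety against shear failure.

With seepage parallel to the slope and the water table at the surface, the effective normal stress on the slip plane uses the buoyant unit weight γ' = γ_sat − γ_w while the driving shear stress uses γ_sat:
FS = [c' + γ' z cos²β tanφ'] / [γ_sat z sinβ cosβ]
(For c' = 0 this reduces to FS = (γ'/γ_sat)·tanφ'/tanβ.)
γ' = 19.0 − 9.81 = 9.19 kN/m³
Numerator = 0.0 + 9.19·2.7·cos²24.7°·tan33.7° = 0.0 + 9.19·2.7·0.8254·0.6669 = 13.659 kPa
Denominator = 19.0·2.7·sin24.7°·cos24.7° = 19.0·2.7·0.4179·0.9085 = 19.475 kPa
FS = 13.659 / 19.475 = 0.701

FS = 0.70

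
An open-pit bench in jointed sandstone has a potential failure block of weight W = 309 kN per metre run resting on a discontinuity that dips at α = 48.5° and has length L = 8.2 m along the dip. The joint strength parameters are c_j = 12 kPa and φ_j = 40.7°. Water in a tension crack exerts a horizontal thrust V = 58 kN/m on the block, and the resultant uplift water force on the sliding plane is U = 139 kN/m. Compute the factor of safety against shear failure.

Resolving the block weight along and normal to the plane and applying the Mohr–Coulomb strength on the joint:
N' = W cosα − U − V sinα = 309·cos48.5° − 139 − 58·sin48.5° = 22.3 kN/m
Driving force T = W sinα + V cosα = 309·sin48.5° + 58·cos48.5° = 269.9 kN/m
Resisting force R = c_j·L + N'·tanφ_j = 12·8.2 + 22.3·tan40.7° = 98.4 + 19.2 = 117.6 kN/m
FS = R / T = 117.6 / 269.9 = 0.436

FS = 0.44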